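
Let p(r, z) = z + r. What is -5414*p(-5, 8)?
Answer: -16242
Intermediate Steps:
p(r, z) = r + z
-5414*p(-5, 8) = -5414*(-5 + 8) = -5414*3 = -16242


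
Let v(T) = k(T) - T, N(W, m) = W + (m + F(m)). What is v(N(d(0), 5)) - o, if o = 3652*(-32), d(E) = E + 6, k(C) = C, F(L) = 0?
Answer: 116864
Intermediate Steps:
d(E) = 6 + E
N(W, m) = W + m (N(W, m) = W + (m + 0) = W + m)
v(T) = 0 (v(T) = T - T = 0)
o = -116864
v(N(d(0), 5)) - o = 0 - 1*(-116864) = 0 + 116864 = 116864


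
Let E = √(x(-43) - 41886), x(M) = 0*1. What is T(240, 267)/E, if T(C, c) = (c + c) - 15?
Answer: -173*I*√4654/4654 ≈ -2.5359*I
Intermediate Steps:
T(C, c) = -15 + 2*c (T(C, c) = 2*c - 15 = -15 + 2*c)
x(M) = 0
E = 3*I*√4654 (E = √(0 - 41886) = √(-41886) = 3*I*√4654 ≈ 204.66*I)
T(240, 267)/E = (-15 + 2*267)/((3*I*√4654)) = (-15 + 534)*(-I*√4654/13962) = 519*(-I*√4654/13962) = -173*I*√4654/4654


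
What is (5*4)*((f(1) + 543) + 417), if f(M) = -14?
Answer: 18920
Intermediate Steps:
(5*4)*((f(1) + 543) + 417) = (5*4)*((-14 + 543) + 417) = 20*(529 + 417) = 20*946 = 18920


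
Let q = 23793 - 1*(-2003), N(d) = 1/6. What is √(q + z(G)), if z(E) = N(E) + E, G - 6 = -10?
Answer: √928518/6 ≈ 160.60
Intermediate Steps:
N(d) = ⅙
G = -4 (G = 6 - 10 = -4)
q = 25796 (q = 23793 + 2003 = 25796)
z(E) = ⅙ + E
√(q + z(G)) = √(25796 + (⅙ - 4)) = √(25796 - 23/6) = √(154753/6) = √928518/6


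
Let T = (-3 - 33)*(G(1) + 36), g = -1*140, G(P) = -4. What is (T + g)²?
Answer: 1669264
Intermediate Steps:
g = -140
T = -1152 (T = (-3 - 33)*(-4 + 36) = -36*32 = -1152)
(T + g)² = (-1152 - 140)² = (-1292)² = 1669264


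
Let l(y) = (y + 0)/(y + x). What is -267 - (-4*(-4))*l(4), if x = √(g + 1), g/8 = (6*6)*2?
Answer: -149531/561 - 64*√577/561 ≈ -269.28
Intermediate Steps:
g = 576 (g = 8*((6*6)*2) = 8*(36*2) = 8*72 = 576)
x = √577 (x = √(576 + 1) = √577 ≈ 24.021)
l(y) = y/(y + √577) (l(y) = (y + 0)/(y + √577) = y/(y + √577))
-267 - (-4*(-4))*l(4) = -267 - (-4*(-4))*4/(4 + √577) = -267 - 16*4/(4 + √577) = -267 - 64/(4 + √577)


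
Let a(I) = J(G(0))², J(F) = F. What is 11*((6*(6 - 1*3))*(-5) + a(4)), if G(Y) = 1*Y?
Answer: -990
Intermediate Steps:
G(Y) = Y
a(I) = 0 (a(I) = 0² = 0)
11*((6*(6 - 1*3))*(-5) + a(4)) = 11*((6*(6 - 1*3))*(-5) + 0) = 11*((6*(6 - 3))*(-5) + 0) = 11*((6*3)*(-5) + 0) = 11*(18*(-5) + 0) = 11*(-90 + 0) = 11*(-90) = -990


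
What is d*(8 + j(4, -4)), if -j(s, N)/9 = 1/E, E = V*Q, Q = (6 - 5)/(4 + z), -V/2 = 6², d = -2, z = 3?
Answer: -71/4 ≈ -17.750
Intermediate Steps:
V = -72 (V = -2*6² = -2*36 = -72)
Q = ⅐ (Q = (6 - 5)/(4 + 3) = 1/7 = 1*(⅐) = ⅐ ≈ 0.14286)
E = -72/7 (E = -72*⅐ = -72/7 ≈ -10.286)
j(s, N) = 7/8 (j(s, N) = -9/(-72/7) = -9*(-7/72) = 7/8)
d*(8 + j(4, -4)) = -2*(8 + 7/8) = -2*71/8 = -71/4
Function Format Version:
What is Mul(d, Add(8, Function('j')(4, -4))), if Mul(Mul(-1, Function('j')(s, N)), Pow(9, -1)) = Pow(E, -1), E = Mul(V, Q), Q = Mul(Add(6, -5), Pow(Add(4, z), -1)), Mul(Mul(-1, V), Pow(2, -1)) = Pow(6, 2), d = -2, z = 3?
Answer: Rational(-71, 4) ≈ -17.750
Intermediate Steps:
V = -72 (V = Mul(-2, Pow(6, 2)) = Mul(-2, 36) = -72)
Q = Rational(1, 7) (Q = Mul(Add(6, -5), Pow(Add(4, 3), -1)) = Mul(1, Pow(7, -1)) = Mul(1, Rational(1, 7)) = Rational(1, 7) ≈ 0.14286)
E = Rational(-72, 7) (E = Mul(-72, Rational(1, 7)) = Rational(-72, 7) ≈ -10.286)
Function('j')(s, N) = Rational(7, 8) (Function('j')(s, N) = Mul(-9, Pow(Rational(-72, 7), -1)) = Mul(-9, Rational(-7, 72)) = Rational(7, 8))
Mul(d, Add(8, Function('j')(4, -4))) = Mul(-2, Add(8, Rational(7, 8))) = Mul(-2, Rational(71, 8)) = Rational(-71, 4)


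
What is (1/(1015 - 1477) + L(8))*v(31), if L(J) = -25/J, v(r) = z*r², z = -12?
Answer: 5553619/154 ≈ 36062.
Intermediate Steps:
v(r) = -12*r²
L(J) = -25/J
(1/(1015 - 1477) + L(8))*v(31) = (1/(1015 - 1477) - 25/8)*(-12*31²) = (1/(-462) - 25*⅛)*(-12*961) = (-1/462 - 25/8)*(-11532) = -5779/1848*(-11532) = 5553619/154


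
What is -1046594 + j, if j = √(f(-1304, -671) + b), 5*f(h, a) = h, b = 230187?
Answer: -1046594 + √5748155/5 ≈ -1.0461e+6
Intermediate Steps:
f(h, a) = h/5
j = √5748155/5 (j = √((⅕)*(-1304) + 230187) = √(-1304/5 + 230187) = √(1149631/5) = √5748155/5 ≈ 479.51)
-1046594 + j = -1046594 + √5748155/5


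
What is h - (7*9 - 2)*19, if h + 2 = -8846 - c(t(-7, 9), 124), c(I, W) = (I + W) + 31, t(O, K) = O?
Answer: -10155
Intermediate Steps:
c(I, W) = 31 + I + W
h = -8996 (h = -2 + (-8846 - (31 - 7 + 124)) = -2 + (-8846 - 1*148) = -2 + (-8846 - 148) = -2 - 8994 = -8996)
h - (7*9 - 2)*19 = -8996 - (7*9 - 2)*19 = -8996 - (63 - 2)*19 = -8996 - 61*19 = -8996 - 1*1159 = -8996 - 1159 = -10155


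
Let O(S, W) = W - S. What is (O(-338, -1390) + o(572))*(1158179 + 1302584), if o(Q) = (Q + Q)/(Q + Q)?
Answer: -2586261913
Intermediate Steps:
o(Q) = 1 (o(Q) = (2*Q)/((2*Q)) = (2*Q)*(1/(2*Q)) = 1)
(O(-338, -1390) + o(572))*(1158179 + 1302584) = ((-1390 - 1*(-338)) + 1)*(1158179 + 1302584) = ((-1390 + 338) + 1)*2460763 = (-1052 + 1)*2460763 = -1051*2460763 = -2586261913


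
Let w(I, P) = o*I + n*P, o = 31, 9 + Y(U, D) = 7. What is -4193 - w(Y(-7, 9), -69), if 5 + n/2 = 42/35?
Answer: -23277/5 ≈ -4655.4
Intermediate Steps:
Y(U, D) = -2 (Y(U, D) = -9 + 7 = -2)
n = -38/5 (n = -10 + 2*(42/35) = -10 + 2*(42*(1/35)) = -10 + 2*(6/5) = -10 + 12/5 = -38/5 ≈ -7.6000)
w(I, P) = 31*I - 38*P/5
-4193 - w(Y(-7, 9), -69) = -4193 - (31*(-2) - 38/5*(-69)) = -4193 - (-62 + 2622/5) = -4193 - 1*2312/5 = -4193 - 2312/5 = -23277/5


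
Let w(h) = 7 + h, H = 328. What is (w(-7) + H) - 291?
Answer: 37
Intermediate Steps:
(w(-7) + H) - 291 = ((7 - 7) + 328) - 291 = (0 + 328) - 291 = 328 - 291 = 37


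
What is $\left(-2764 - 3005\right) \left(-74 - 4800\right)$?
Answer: $28118106$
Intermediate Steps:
$\left(-2764 - 3005\right) \left(-74 - 4800\right) = \left(-5769\right) \left(-4874\right) = 28118106$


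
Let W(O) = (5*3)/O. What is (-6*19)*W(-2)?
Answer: 855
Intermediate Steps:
W(O) = 15/O
(-6*19)*W(-2) = (-6*19)*(15/(-2)) = -1710*(-1)/2 = -114*(-15/2) = 855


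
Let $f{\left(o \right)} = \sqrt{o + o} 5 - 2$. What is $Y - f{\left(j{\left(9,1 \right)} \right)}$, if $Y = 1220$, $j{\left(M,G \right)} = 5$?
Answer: $1222 - 5 \sqrt{10} \approx 1206.2$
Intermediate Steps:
$f{\left(o \right)} = -2 + 5 \sqrt{2} \sqrt{o}$ ($f{\left(o \right)} = \sqrt{2 o} 5 - 2 = \sqrt{2} \sqrt{o} 5 - 2 = 5 \sqrt{2} \sqrt{o} - 2 = -2 + 5 \sqrt{2} \sqrt{o}$)
$Y - f{\left(j{\left(9,1 \right)} \right)} = 1220 - \left(-2 + 5 \sqrt{2} \sqrt{5}\right) = 1220 - \left(-2 + 5 \sqrt{10}\right) = 1220 + \left(2 - 5 \sqrt{10}\right) = 1222 - 5 \sqrt{10}$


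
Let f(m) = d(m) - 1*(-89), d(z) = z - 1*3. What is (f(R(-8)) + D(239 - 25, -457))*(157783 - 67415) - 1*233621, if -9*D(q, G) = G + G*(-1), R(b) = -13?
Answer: 6363243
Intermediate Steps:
d(z) = -3 + z (d(z) = z - 3 = -3 + z)
D(q, G) = 0 (D(q, G) = -(G + G*(-1))/9 = -(G - G)/9 = -⅑*0 = 0)
f(m) = 86 + m (f(m) = (-3 + m) - 1*(-89) = (-3 + m) + 89 = 86 + m)
(f(R(-8)) + D(239 - 25, -457))*(157783 - 67415) - 1*233621 = ((86 - 13) + 0)*(157783 - 67415) - 1*233621 = (73 + 0)*90368 - 233621 = 73*90368 - 233621 = 6596864 - 233621 = 6363243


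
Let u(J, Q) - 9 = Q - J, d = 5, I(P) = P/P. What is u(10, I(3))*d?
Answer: 0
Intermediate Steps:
I(P) = 1
u(J, Q) = 9 + Q - J (u(J, Q) = 9 + (Q - J) = 9 + Q - J)
u(10, I(3))*d = (9 + 1 - 1*10)*5 = (9 + 1 - 10)*5 = 0*5 = 0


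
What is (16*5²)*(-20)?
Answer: -8000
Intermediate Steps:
(16*5²)*(-20) = (16*25)*(-20) = 400*(-20) = -8000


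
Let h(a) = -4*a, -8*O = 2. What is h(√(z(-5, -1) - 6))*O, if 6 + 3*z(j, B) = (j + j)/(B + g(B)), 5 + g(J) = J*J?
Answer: I*√66/3 ≈ 2.708*I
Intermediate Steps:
g(J) = -5 + J² (g(J) = -5 + J*J = -5 + J²)
z(j, B) = -2 + 2*j/(3*(-5 + B + B²)) (z(j, B) = -2 + ((j + j)/(B + (-5 + B²)))/3 = -2 + ((2*j)/(-5 + B + B²))/3 = -2 + (2*j/(-5 + B + B²))/3 = -2 + 2*j/(3*(-5 + B + B²)))
O = -¼ (O = -⅛*2 = -¼ ≈ -0.25000)
h(√(z(-5, -1) - 6))*O = -4*√((10 - 2*(-1) - 2*(-1)² + (⅔)*(-5))/(-5 - 1 + (-1)²) - 6)*(-¼) = -4*√((10 + 2 - 2*1 - 10/3)/(-5 - 1 + 1) - 6)*(-¼) = -4*√((10 + 2 - 2 - 10/3)/(-5) - 6)*(-¼) = -4*√(-⅕*20/3 - 6)*(-¼) = -4*√(-4/3 - 6)*(-¼) = -4*I*√66/3*(-¼) = I*√66/3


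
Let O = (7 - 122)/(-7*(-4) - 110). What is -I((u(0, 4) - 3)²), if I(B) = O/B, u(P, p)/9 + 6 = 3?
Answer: -23/14760 ≈ -0.0015583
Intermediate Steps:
u(P, p) = -27 (u(P, p) = -54 + 9*3 = -54 + 27 = -27)
O = 115/82 (O = -115/(28 - 110) = -115/(-82) = -115*(-1/82) = 115/82 ≈ 1.4024)
I(B) = 115/(82*B)
-I((u(0, 4) - 3)²) = -115/(82*((-27 - 3)²)) = -115/(82*((-30)²)) = -115/(82*900) = -1*23/14760 = -23/14760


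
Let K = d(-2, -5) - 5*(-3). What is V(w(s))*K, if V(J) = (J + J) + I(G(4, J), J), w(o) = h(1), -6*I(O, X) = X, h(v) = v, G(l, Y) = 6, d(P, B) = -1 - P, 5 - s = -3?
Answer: 88/3 ≈ 29.333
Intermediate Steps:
s = 8 (s = 5 - 1*(-3) = 5 + 3 = 8)
K = 16 (K = (-1 - 1*(-2)) - 5*(-3) = (-1 + 2) + 15 = 1 + 15 = 16)
I(O, X) = -X/6
w(o) = 1
V(J) = 11*J/6 (V(J) = (J + J) - J/6 = 2*J - J/6 = 11*J/6)
V(w(s))*K = ((11/6)*1)*16 = (11/6)*16 = 88/3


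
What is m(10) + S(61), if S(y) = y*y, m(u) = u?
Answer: 3731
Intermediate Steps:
S(y) = y²
m(10) + S(61) = 10 + 61² = 10 + 3721 = 3731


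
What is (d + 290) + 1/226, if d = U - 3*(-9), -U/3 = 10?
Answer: 64863/226 ≈ 287.00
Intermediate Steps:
U = -30 (U = -3*10 = -30)
d = -3 (d = -30 - 3*(-9) = -30 + 27 = -3)
(d + 290) + 1/226 = (-3 + 290) + 1/226 = 287 + 1/226 = 64863/226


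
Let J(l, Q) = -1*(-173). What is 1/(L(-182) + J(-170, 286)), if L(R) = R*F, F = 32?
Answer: -1/5651 ≈ -0.00017696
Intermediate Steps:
J(l, Q) = 173
L(R) = 32*R (L(R) = R*32 = 32*R)
1/(L(-182) + J(-170, 286)) = 1/(32*(-182) + 173) = 1/(-5824 + 173) = 1/(-5651) = -1/5651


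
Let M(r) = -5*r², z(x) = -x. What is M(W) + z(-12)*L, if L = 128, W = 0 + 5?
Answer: 1411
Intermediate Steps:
W = 5
M(W) + z(-12)*L = -5*5² - 1*(-12)*128 = -5*25 + 12*128 = -125 + 1536 = 1411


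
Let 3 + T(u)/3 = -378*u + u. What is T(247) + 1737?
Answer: -277629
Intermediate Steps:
T(u) = -9 - 1131*u (T(u) = -9 + 3*(-378*u + u) = -9 + 3*(-377*u) = -9 - 1131*u)
T(247) + 1737 = (-9 - 1131*247) + 1737 = (-9 - 279357) + 1737 = -279366 + 1737 = -277629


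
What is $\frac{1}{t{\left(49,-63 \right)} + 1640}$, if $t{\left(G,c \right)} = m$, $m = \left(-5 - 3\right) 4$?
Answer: $\frac{1}{1608} \approx 0.00062189$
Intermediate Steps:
$m = -32$ ($m = \left(-8\right) 4 = -32$)
$t{\left(G,c \right)} = -32$
$\frac{1}{t{\left(49,-63 \right)} + 1640} = \frac{1}{-32 + 1640} = \frac{1}{1608}$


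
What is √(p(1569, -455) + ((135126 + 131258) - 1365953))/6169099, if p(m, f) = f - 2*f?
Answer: I*√1099114/6169099 ≈ 0.00016994*I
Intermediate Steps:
p(m, f) = -f
√(p(1569, -455) + ((135126 + 131258) - 1365953))/6169099 = √(-1*(-455) + ((135126 + 131258) - 1365953))/6169099 = √(455 + (266384 - 1365953))*(1/6169099) = √(455 - 1099569)*(1/6169099) = √(-1099114)*(1/6169099) = (I*√1099114)*(1/6169099) = I*√1099114/6169099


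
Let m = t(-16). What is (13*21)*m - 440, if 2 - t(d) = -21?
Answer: 5839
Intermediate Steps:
t(d) = 23 (t(d) = 2 - 1*(-21) = 2 + 21 = 23)
m = 23
(13*21)*m - 440 = (13*21)*23 - 440 = 273*23 - 440 = 6279 - 440 = 5839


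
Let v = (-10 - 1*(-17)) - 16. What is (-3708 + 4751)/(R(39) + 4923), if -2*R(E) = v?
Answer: 2086/9855 ≈ 0.21167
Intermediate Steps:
v = -9 (v = (-10 + 17) - 16 = 7 - 16 = -9)
R(E) = 9/2 (R(E) = -½*(-9) = 9/2)
(-3708 + 4751)/(R(39) + 4923) = (-3708 + 4751)/(9/2 + 4923) = 1043/(9855/2) = 1043*(2/9855) = 2086/9855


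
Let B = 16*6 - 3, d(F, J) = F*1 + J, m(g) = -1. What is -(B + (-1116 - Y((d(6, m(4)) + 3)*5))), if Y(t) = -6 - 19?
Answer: 998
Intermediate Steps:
d(F, J) = F + J
Y(t) = -25
B = 93 (B = 96 - 3 = 93)
-(B + (-1116 - Y((d(6, m(4)) + 3)*5))) = -(93 + (-1116 - 1*(-25))) = -(93 + (-1116 + 25)) = -(93 - 1091) = -1*(-998) = 998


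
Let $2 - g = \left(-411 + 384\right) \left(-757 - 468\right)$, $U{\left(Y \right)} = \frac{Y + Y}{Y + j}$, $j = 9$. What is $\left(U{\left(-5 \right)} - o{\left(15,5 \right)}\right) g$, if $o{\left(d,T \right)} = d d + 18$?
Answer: $\frac{16238843}{2} \approx 8.1194 \cdot 10^{6}$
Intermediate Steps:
$o{\left(d,T \right)} = 18 + d^{2}$ ($o{\left(d,T \right)} = d^{2} + 18 = 18 + d^{2}$)
$U{\left(Y \right)} = \frac{2 Y}{9 + Y}$ ($U{\left(Y \right)} = \frac{Y + Y}{Y + 9} = \frac{2 Y}{9 + Y}$)
$g = -33073$ ($g = 2 - \left(-411 + 384\right) \left(-757 - 468\right) = 2 - \left(-27\right) \left(-1225\right) = 2 - 33075 = -33073$)
$\left(U{\left(-5 \right)} - o{\left(15,5 \right)}\right) g = \left(2 \left(-5\right) \frac{1}{9 - 5} - \left(18 + 15^{2}\right)\right) \left(-33073\right) = \left(2 \left(-5\right) \frac{1}{4} - \left(18 + 225\right)\right) \left(-33073\right) = \left(2 \left(-5\right) \frac{1}{4} - 243\right) \left(-33073\right) = \left(- \frac{5}{2} - 243\right) \left(-33073\right) = \left(- \frac{491}{2}\right) \left(-33073\right) = \frac{16238843}{2}$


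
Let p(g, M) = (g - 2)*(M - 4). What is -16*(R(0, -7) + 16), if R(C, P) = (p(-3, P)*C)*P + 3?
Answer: -304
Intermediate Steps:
p(g, M) = (-4 + M)*(-2 + g) (p(g, M) = (-2 + g)*(-4 + M) = (-4 + M)*(-2 + g))
R(C, P) = 3 + C*P*(20 - 5*P) (R(C, P) = ((8 - 4*(-3) - 2*P + P*(-3))*C)*P + 3 = ((8 + 12 - 2*P - 3*P)*C)*P + 3 = ((20 - 5*P)*C)*P + 3 = (C*(20 - 5*P))*P + 3 = C*P*(20 - 5*P) + 3 = 3 + C*P*(20 - 5*P))
-16*(R(0, -7) + 16) = -16*((3 + 5*0*(-7)*(4 - 1*(-7))) + 16) = -16*((3 + 5*0*(-7)*(4 + 7)) + 16) = -16*((3 + 5*0*(-7)*11) + 16) = -16*((3 + 0) + 16) = -16*(3 + 16) = -16*19 = -304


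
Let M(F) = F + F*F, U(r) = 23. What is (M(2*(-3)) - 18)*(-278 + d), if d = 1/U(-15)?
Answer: -76716/23 ≈ -3335.5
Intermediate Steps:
d = 1/23 ≈ 0.043478
M(F) = F + F**2
(M(2*(-3)) - 18)*(-278 + d) = ((2*(-3))*(1 + 2*(-3)) - 18)*(-278 + 1/23) = (-6*(1 - 6) - 18)*(-6393/23) = (-6*(-5) - 18)*(-6393/23) = (30 - 18)*(-6393/23) = 12*(-6393/23) = -76716/23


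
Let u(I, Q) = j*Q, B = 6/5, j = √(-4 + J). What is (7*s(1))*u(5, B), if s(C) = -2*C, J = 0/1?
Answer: -168*I/5 ≈ -33.6*I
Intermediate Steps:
J = 0 (J = 0*1 = 0)
j = 2*I (j = √(-4 + 0) = √(-4) = 2*I ≈ 2.0*I)
B = 6/5 (B = 6*(⅕) = 6/5 ≈ 1.2000)
u(I, Q) = 2*I*Q (u(I, Q) = (2*I)*Q = 2*I*Q)
(7*s(1))*u(5, B) = (7*(-2*1))*(2*I*(6/5)) = (7*(-2))*(12*I/5) = -168*I/5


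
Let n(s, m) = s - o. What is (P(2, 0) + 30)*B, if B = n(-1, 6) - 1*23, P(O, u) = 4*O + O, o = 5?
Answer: -1160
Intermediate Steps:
n(s, m) = -5 + s (n(s, m) = s - 1*5 = s - 5 = -5 + s)
P(O, u) = 5*O
B = -29 (B = (-5 - 1) - 1*23 = -6 - 23 = -29)
(P(2, 0) + 30)*B = (5*2 + 30)*(-29) = (10 + 30)*(-29) = 40*(-29) = -1160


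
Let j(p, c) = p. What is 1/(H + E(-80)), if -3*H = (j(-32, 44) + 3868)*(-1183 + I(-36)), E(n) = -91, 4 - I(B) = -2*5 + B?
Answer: 3/4345915 ≈ 6.9030e-7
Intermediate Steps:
I(B) = 14 - B (I(B) = 4 - (-2*5 + B) = 4 - (-10 + B) = 4 + (10 - B) = 14 - B)
H = 4346188/3 (H = -(-32 + 3868)*(-1183 + (14 - 1*(-36)))/3 = -3836*(-1183 + (14 + 36))/3 = -3836*(-1183 + 50)/3 = -3836*(-1133)/3 = -⅓*(-4346188) = 4346188/3 ≈ 1.4487e+6)
1/(H + E(-80)) = 1/(4346188/3 - 91) = 1/(4345915/3) = 3/4345915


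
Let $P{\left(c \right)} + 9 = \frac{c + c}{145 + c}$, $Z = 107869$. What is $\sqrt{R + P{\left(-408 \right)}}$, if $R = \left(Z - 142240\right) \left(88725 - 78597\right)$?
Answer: $\frac{i \sqrt{24078385583385}}{263} \approx 18658.0 i$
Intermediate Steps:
$P{\left(c \right)} = -9 + \frac{2 c}{145 + c}$ ($P{\left(c \right)} = -9 + \frac{c + c}{145 + c} = -9 + \frac{2 c}{145 + c}$)
$R = -348109488$ ($R = \left(107869 - 142240\right) \left(88725 - 78597\right) = \left(-34371\right) 10128 = -348109488$)
$\sqrt{R + P{\left(-408 \right)}} = \sqrt{-348109488 + \frac{-1305 - -2856}{145 - 408}} = \sqrt{-348109488 + \frac{-1305 + 2856}{-263}} = \sqrt{-348109488 - \frac{1551}{263}} = \sqrt{- \frac{91552796895}{263}} = \frac{i \sqrt{24078385583385}}{263}$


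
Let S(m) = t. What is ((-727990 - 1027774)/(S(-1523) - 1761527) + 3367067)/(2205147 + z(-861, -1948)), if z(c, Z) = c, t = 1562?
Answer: 5925921828419/3879466209990 ≈ 1.5275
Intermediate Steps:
S(m) = 1562
((-727990 - 1027774)/(S(-1523) - 1761527) + 3367067)/(2205147 + z(-861, -1948)) = ((-727990 - 1027774)/(1562 - 1761527) + 3367067)/(2205147 - 861) = (-1755764/(-1759965) + 3367067)/2204286 = (-1755764*(-1/1759965) + 3367067)*(1/2204286) = (1755764/1759965 + 3367067)*(1/2204286) = (5925921828419/1759965)*(1/2204286) = 5925921828419/3879466209990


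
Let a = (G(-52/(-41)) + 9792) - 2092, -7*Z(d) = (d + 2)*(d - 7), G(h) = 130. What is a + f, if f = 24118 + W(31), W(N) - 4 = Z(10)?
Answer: 223628/7 ≈ 31947.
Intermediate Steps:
Z(d) = -(-7 + d)*(2 + d)/7 (Z(d) = -(d + 2)*(d - 7)/7 = -(2 + d)*(-7 + d)/7 = -(-7 + d)*(2 + d)/7)
W(N) = -8/7 (W(N) = 4 + (2 - ⅐*10² + (5/7)*10) = 4 + (2 - ⅐*100 + 50/7) = 4 + (2 - 100/7 + 50/7) = 4 - 36/7 = -8/7)
f = 168818/7 (f = 24118 - 8/7 = 168818/7 ≈ 24117.)
a = 7830 (a = (130 + 9792) - 2092 = 9922 - 2092 = 7830)
a + f = 7830 + 168818/7 = 223628/7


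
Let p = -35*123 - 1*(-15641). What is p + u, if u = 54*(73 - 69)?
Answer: 11552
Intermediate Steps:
p = 11336 (p = -4305 + 15641 = 11336)
u = 216 (u = 54*4 = 216)
p + u = 11336 + 216 = 11552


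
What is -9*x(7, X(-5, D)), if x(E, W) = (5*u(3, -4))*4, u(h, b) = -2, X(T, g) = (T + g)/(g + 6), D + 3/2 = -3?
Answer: 360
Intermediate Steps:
D = -9/2 (D = -3/2 - 3 = -9/2 ≈ -4.5000)
X(T, g) = (T + g)/(6 + g)
x(E, W) = -40 (x(E, W) = (5*(-2))*4 = -10*4 = -40)
-9*x(7, X(-5, D)) = -9*(-40) = 360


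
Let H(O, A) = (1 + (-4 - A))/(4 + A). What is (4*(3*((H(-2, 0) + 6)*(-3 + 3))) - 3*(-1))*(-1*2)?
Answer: -6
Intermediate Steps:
H(O, A) = (-3 - A)/(4 + A)
(4*(3*((H(-2, 0) + 6)*(-3 + 3))) - 3*(-1))*(-1*2) = (4*(3*(((-3 - 1*0)/(4 + 0) + 6)*(-3 + 3))) - 3*(-1))*(-1*2) = (4*(3*(((-3 + 0)/4 + 6)*0)) - 1*(-3))*(-2) = (4*(3*(((¼)*(-3) + 6)*0)) + 3)*(-2) = (4*(3*((-¾ + 6)*0)) + 3)*(-2) = (4*(3*((21/4)*0)) + 3)*(-2) = (4*(3*0) + 3)*(-2) = (4*0 + 3)*(-2) = (0 + 3)*(-2) = 3*(-2) = -6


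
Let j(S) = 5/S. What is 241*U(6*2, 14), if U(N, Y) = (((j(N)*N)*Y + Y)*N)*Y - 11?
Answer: 3398341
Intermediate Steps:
U(N, Y) = -11 + 6*N*Y² (U(N, Y) = ((((5/N)*N)*Y + Y)*N)*Y - 11 = ((5*Y + Y)*N)*Y - 11 = ((6*Y)*N)*Y - 11 = (6*N*Y)*Y - 11 = 6*N*Y² - 11 = -11 + 6*N*Y²)
241*U(6*2, 14) = 241*(-11 + 6*(6*2)*14²) = 241*(-11 + 6*12*196) = 241*(-11 + 14112) = 241*14101 = 3398341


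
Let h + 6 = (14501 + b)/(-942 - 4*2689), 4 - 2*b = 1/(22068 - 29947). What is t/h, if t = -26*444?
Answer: 709329099232/444853593 ≈ 1594.5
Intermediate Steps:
t = -11544
b = 31517/15758 (b = 2 - 1/(2*(22068 - 29947)) = 2 - 1/2/(-7879) = 2 - 1/2*(-1/7879) = 2 + 1/15758 = 31517/15758 ≈ 2.0001)
h = -1334560779/184337084 (h = -6 + (14501 + 31517/15758)/(-942 - 4*2689) = -6 + 228538275/(15758*(-942 - 10756)) = -6 + (228538275/15758)/(-11698) = -6 + (228538275/15758)*(-1/11698) = -6 - 228538275/184337084 = -1334560779/184337084 ≈ -7.2398)
t/h = -11544/(-1334560779/184337084) = -11544*(-184337084/1334560779) = 709329099232/444853593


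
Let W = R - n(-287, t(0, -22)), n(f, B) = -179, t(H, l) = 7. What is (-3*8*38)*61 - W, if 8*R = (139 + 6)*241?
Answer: -481433/8 ≈ -60179.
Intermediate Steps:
R = 34945/8 (R = ((139 + 6)*241)/8 = (145*241)/8 = (1/8)*34945 = 34945/8 ≈ 4368.1)
W = 36377/8 (W = 34945/8 - 1*(-179) = 34945/8 + 179 = 36377/8 ≈ 4547.1)
(-3*8*38)*61 - W = (-3*8*38)*61 - 1*36377/8 = -24*38*61 - 36377/8 = -912*61 - 36377/8 = -55632 - 36377/8 = -481433/8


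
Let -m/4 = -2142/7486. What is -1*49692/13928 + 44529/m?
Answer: 96716474587/2486148 ≈ 38902.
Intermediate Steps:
m = 4284/3743 (m = -(-8568)/7486 = -4*(-1071/3743) = 4284/3743 ≈ 1.1445)
-1*49692/13928 + 44529/m = -1*49692/13928 + 44529/(4284/3743) = -49692*1/13928 + 44529*(3743/4284) = -12423/3482 + 55557349/1428 = 96716474587/2486148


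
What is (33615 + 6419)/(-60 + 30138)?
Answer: 20017/15039 ≈ 1.3310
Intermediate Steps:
(33615 + 6419)/(-60 + 30138) = 40034/30078 = 40034*(1/30078) = 20017/15039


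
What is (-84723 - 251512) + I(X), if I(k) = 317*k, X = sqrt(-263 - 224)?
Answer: -336235 + 317*I*sqrt(487) ≈ -3.3624e+5 + 6995.6*I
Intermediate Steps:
X = I*sqrt(487) (X = sqrt(-487) = I*sqrt(487) ≈ 22.068*I)
(-84723 - 251512) + I(X) = (-84723 - 251512) + 317*(I*sqrt(487)) = -336235 + 317*I*sqrt(487)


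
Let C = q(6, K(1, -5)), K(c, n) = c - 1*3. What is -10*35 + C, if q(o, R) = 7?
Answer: -343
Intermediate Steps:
K(c, n) = -3 + c (K(c, n) = c - 3 = -3 + c)
C = 7
-10*35 + C = -10*35 + 7 = -350 + 7 = -343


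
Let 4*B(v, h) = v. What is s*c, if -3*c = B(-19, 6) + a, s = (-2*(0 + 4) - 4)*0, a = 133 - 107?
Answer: 0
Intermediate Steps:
B(v, h) = v/4
a = 26
s = 0 (s = (-2*4 - 4)*0 = (-8 - 4)*0 = -12*0 = 0)
c = -85/12 (c = -((¼)*(-19) + 26)/3 = -(-19/4 + 26)/3 = -⅓*85/4 = -85/12 ≈ -7.0833)
s*c = 0*(-85/12) = 0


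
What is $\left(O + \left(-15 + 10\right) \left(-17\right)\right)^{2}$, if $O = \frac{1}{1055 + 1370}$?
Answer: $\frac{42487927876}{5880625} \approx 7225.1$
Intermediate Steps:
$O = \frac{1}{2425} \approx 0.00041237$
$\left(O + \left(-15 + 10\right) \left(-17\right)\right)^{2} = \left(\frac{1}{2425} + \left(-15 + 10\right) \left(-17\right)\right)^{2} = \left(\frac{1}{2425} - -85\right)^{2} = \left(\frac{1}{2425} + 85\right)^{2} = \left(\frac{206126}{2425}\right)^{2} = \frac{42487927876}{5880625}$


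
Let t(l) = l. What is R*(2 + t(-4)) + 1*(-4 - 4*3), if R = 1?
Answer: -18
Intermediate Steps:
R*(2 + t(-4)) + 1*(-4 - 4*3) = 1*(2 - 4) + 1*(-4 - 4*3) = 1*(-2) + 1*(-4 - 12) = -2 + 1*(-16) = -2 - 16 = -18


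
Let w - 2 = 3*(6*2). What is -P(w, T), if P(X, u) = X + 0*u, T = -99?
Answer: -38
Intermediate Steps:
w = 38 (w = 2 + 3*(6*2) = 2 + 3*12 = 2 + 36 = 38)
P(X, u) = X (P(X, u) = X + 0 = X)
-P(w, T) = -1*38 = -38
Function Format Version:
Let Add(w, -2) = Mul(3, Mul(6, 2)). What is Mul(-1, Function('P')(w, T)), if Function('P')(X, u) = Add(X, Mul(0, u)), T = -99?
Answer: -38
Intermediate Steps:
w = 38 (w = Add(2, Mul(3, Mul(6, 2))) = Add(2, Mul(3, 12)) = Add(2, 36) = 38)
Function('P')(X, u) = X (Function('P')(X, u) = Add(X, 0) = X)
Mul(-1, Function('P')(w, T)) = Mul(-1, 38) = -38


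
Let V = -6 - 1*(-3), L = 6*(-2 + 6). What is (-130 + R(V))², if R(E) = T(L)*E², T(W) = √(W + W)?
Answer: 20788 - 9360*√3 ≈ 4576.0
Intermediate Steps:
L = 24 (L = 6*4 = 24)
T(W) = √2*√W (T(W) = √(2*W) = √2*√W)
V = -3 (V = -6 + 3 = -3)
R(E) = 4*√3*E² (R(E) = (√2*√24)*E² = (√2*(2*√6))*E² = (4*√3)*E² = 4*√3*E²)
(-130 + R(V))² = (-130 + 4*√3*(-3)²)² = (-130 + 4*√3*9)² = (-130 + 36*√3)²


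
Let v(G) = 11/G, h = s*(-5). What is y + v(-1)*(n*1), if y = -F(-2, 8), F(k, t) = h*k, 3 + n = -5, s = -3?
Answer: 118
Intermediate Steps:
n = -8 (n = -3 - 5 = -8)
h = 15 (h = -3*(-5) = 15)
F(k, t) = 15*k
y = 30 (y = -15*(-2) = -1*(-30) = 30)
y + v(-1)*(n*1) = 30 + (11/(-1))*(-8*1) = 30 + (11*(-1))*(-8) = 30 - 11*(-8) = 30 + 88 = 118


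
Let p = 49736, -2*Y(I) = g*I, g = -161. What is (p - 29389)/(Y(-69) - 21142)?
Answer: -40694/53393 ≈ -0.76216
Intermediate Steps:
Y(I) = 161*I/2 (Y(I) = -(-161)*I/2 = 161*I/2)
(p - 29389)/(Y(-69) - 21142) = (49736 - 29389)/((161/2)*(-69) - 21142) = 20347/(-11109/2 - 21142) = 20347/(-53393/2) = 20347*(-2/53393) = -40694/53393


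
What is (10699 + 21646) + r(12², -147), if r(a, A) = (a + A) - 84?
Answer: 32258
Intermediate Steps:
r(a, A) = -84 + A + a (r(a, A) = (A + a) - 84 = -84 + A + a)
(10699 + 21646) + r(12², -147) = (10699 + 21646) + (-84 - 147 + 12²) = 32345 + (-84 - 147 + 144) = 32345 - 87 = 32258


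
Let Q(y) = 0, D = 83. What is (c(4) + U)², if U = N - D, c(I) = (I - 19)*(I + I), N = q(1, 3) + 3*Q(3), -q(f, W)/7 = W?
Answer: 50176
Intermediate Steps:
q(f, W) = -7*W
N = -21 (N = -7*3 + 3*0 = -21 + 0 = -21)
c(I) = 2*I*(-19 + I) (c(I) = (-19 + I)*(2*I) = 2*I*(-19 + I))
U = -104 (U = -21 - 1*83 = -21 - 83 = -104)
(c(4) + U)² = (2*4*(-19 + 4) - 104)² = (2*4*(-15) - 104)² = (-120 - 104)² = (-224)² = 50176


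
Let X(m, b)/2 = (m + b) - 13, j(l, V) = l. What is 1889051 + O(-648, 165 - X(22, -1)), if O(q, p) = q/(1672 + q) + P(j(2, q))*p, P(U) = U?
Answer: 241836591/128 ≈ 1.8893e+6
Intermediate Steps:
X(m, b) = -26 + 2*b + 2*m (X(m, b) = 2*((m + b) - 13) = 2*((b + m) - 13) = 2*(-13 + b + m) = -26 + 2*b + 2*m)
O(q, p) = 2*p + q/(1672 + q) (O(q, p) = q/(1672 + q) + 2*p = 2*p + q/(1672 + q))
1889051 + O(-648, 165 - X(22, -1)) = 1889051 + (-648 + 3344*(165 - (-26 + 2*(-1) + 2*22)) + 2*(165 - (-26 + 2*(-1) + 2*22))*(-648))/(1672 - 648) = 1889051 + (-648 + 3344*(165 - (-26 - 2 + 44)) + 2*(165 - (-26 - 2 + 44))*(-648))/1024 = 1889051 + (-648 + 3344*(165 - 1*16) + 2*(165 - 1*16)*(-648))/1024 = 1889051 + (-648 + 3344*(165 - 16) + 2*(165 - 16)*(-648))/1024 = 1889051 + (-648 + 3344*149 + 2*149*(-648))/1024 = 1889051 + (-648 + 498256 - 193104)/1024 = 1889051 + (1/1024)*304504 = 1889051 + 38063/128 = 241836591/128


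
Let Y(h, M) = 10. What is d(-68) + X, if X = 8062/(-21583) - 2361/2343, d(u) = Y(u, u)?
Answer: 145280987/16856323 ≈ 8.6188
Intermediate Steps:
d(u) = 10
X = -23282243/16856323 (X = 8062*(-1/21583) - 2361*1/2343 = -8062/21583 - 787/781 = -23282243/16856323 ≈ -1.3812)
d(-68) + X = 10 - 23282243/16856323 = 145280987/16856323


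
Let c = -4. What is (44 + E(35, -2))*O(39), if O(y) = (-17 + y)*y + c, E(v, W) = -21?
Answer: 19642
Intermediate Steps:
O(y) = -4 + y*(-17 + y) (O(y) = (-17 + y)*y - 4 = y*(-17 + y) - 4 = -4 + y*(-17 + y))
(44 + E(35, -2))*O(39) = (44 - 21)*(-4 + 39**2 - 17*39) = 23*(-4 + 1521 - 663) = 23*854 = 19642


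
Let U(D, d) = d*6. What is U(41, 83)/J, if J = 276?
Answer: 83/46 ≈ 1.8043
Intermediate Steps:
U(D, d) = 6*d
U(41, 83)/J = (6*83)/276 = 498*(1/276) = 83/46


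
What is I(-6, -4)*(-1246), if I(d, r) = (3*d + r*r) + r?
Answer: 7476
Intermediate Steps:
I(d, r) = r + r² + 3*d (I(d, r) = (3*d + r²) + r = (r² + 3*d) + r = r + r² + 3*d)
I(-6, -4)*(-1246) = (-4 + (-4)² + 3*(-6))*(-1246) = (-4 + 16 - 18)*(-1246) = -6*(-1246) = 7476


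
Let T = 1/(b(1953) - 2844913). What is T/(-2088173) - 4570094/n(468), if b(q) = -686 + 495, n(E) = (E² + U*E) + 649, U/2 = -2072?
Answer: 27151245412834528967/10216969850097487248 ≈ 2.6575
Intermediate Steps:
U = -4144 (U = 2*(-2072) = -4144)
n(E) = 649 + E² - 4144*E (n(E) = (E² - 4144*E) + 649 = 649 + E² - 4144*E)
b(q) = -191
T = -1/2845104 (T = 1/(-191 - 2844913) = 1/(-2845104) = -1/2845104 ≈ -3.5148e-7)
T/(-2088173) - 4570094/n(468) = -1/2845104/(-2088173) - 4570094/(649 + 468² - 4144*468) = -1/2845104*(-1/2088173) - 4570094/(649 + 219024 - 1939392) = 1/5941069354992 - 4570094/(-1719719) = 1/5941069354992 - 4570094*(-1/1719719) = 1/5941069354992 + 4570094/1719719 = 27151245412834528967/10216969850097487248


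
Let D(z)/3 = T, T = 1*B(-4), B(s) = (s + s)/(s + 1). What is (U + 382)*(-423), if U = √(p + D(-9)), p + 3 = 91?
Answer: -161586 - 1692*√6 ≈ -1.6573e+5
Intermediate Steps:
B(s) = 2*s/(1 + s) (B(s) = (2*s)/(1 + s) = 2*s/(1 + s))
p = 88 (p = -3 + 91 = 88)
T = 8/3 (T = 1*(2*(-4)/(1 - 4)) = 1*(2*(-4)/(-3)) = 1*(2*(-4)*(-⅓)) = 1*(8/3) = 8/3 ≈ 2.6667)
D(z) = 8 (D(z) = 3*(8/3) = 8)
U = 4*√6 (U = √(88 + 8) = √96 = 4*√6 ≈ 9.7980)
(U + 382)*(-423) = (4*√6 + 382)*(-423) = (382 + 4*√6)*(-423) = -161586 - 1692*√6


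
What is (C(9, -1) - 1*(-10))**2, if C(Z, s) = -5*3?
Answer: 25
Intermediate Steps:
C(Z, s) = -15
(C(9, -1) - 1*(-10))**2 = (-15 - 1*(-10))**2 = (-15 + 10)**2 = (-5)**2 = 25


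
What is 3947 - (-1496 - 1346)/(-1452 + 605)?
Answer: 477181/121 ≈ 3943.6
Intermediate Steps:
3947 - (-1496 - 1346)/(-1452 + 605) = 3947 - (-2842)/(-847) = 3947 - (-2842)*(-1)/847 = 3947 - 1*406/121 = 3947 - 406/121 = 477181/121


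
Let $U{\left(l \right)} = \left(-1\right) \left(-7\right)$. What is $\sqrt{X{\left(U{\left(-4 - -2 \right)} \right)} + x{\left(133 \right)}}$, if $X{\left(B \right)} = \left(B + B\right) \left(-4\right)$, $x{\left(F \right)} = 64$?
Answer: $2 \sqrt{2} \approx 2.8284$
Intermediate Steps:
$U{\left(l \right)} = 7$
$X{\left(B \right)} = - 8 B$ ($X{\left(B \right)} = 2 B \left(-4\right) = - 8 B$)
$\sqrt{X{\left(U{\left(-4 - -2 \right)} \right)} + x{\left(133 \right)}} = \sqrt{\left(-8\right) 7 + 64} = \sqrt{-56 + 64} = \sqrt{8} = 2 \sqrt{2}$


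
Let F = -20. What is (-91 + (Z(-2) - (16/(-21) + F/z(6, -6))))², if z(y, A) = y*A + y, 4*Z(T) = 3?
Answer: 57350329/7056 ≈ 8127.9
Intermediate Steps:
Z(T) = ¾ (Z(T) = (¼)*3 = ¾)
z(y, A) = y + A*y (z(y, A) = A*y + y = y + A*y)
(-91 + (Z(-2) - (16/(-21) + F/z(6, -6))))² = (-91 + (¾ - (16/(-21) - 20*1/(6*(1 - 6)))))² = (-91 + (¾ - (16*(-1/21) - 20/(6*(-5)))))² = (-91 + (¾ - (-16/21 - 20/(-30))))² = (-91 + (¾ - (-16/21 - 20*(-1/30))))² = (-91 + (¾ - (-16/21 + ⅔)))² = (-91 + (¾ - 1*(-2/21)))² = (-91 + (¾ + 2/21))² = (-91 + 71/84)² = (-7573/84)² = 57350329/7056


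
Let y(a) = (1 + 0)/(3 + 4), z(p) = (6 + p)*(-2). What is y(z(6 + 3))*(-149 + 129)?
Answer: -20/7 ≈ -2.8571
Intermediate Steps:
z(p) = -12 - 2*p
y(a) = ⅐ (y(a) = 1/7 = 1*(⅐) = ⅐)
y(z(6 + 3))*(-149 + 129) = (-149 + 129)/7 = (⅐)*(-20) = -20/7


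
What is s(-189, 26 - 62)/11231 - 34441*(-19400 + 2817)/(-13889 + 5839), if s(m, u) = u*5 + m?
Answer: -39841126163/561550 ≈ -70949.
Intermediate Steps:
s(m, u) = m + 5*u (s(m, u) = 5*u + m = m + 5*u)
s(-189, 26 - 62)/11231 - 34441*(-19400 + 2817)/(-13889 + 5839) = (-189 + 5*(26 - 62))/11231 - 34441*(-19400 + 2817)/(-13889 + 5839) = (-189 + 5*(-36))*(1/11231) - 34441/((-8050/(-16583))) = (-189 - 180)*(1/11231) - 34441/((-8050*(-1/16583))) = -369*1/11231 - 34441/50/103 = -369/11231 - 34441*103/50 = -369/11231 - 3547423/50 = -39841126163/561550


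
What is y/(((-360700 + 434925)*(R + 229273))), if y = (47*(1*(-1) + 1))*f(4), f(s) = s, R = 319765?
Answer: 0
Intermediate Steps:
y = 0 (y = (47*(1*(-1) + 1))*4 = (47*(-1 + 1))*4 = (47*0)*4 = 0*4 = 0)
y/(((-360700 + 434925)*(R + 229273))) = 0/(((-360700 + 434925)*(319765 + 229273))) = 0/((74225*549038)) = 0/40752345550 = 0*(1/40752345550) = 0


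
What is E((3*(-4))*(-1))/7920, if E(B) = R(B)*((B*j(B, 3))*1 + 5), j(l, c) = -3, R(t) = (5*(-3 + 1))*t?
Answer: 31/66 ≈ 0.46970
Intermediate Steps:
R(t) = -10*t (R(t) = (5*(-2))*t = -10*t)
E(B) = -10*B*(5 - 3*B) (E(B) = (-10*B)*((B*(-3))*1 + 5) = (-10*B)*(-3*B*1 + 5) = (-10*B)*(-3*B + 5) = (-10*B)*(5 - 3*B) = -10*B*(5 - 3*B))
E((3*(-4))*(-1))/7920 = (10*((3*(-4))*(-1))*(-5 + 3*((3*(-4))*(-1))))/7920 = (10*(-12*(-1))*(-5 + 3*(-12*(-1))))*(1/7920) = (10*12*(-5 + 3*12))*(1/7920) = (10*12*(-5 + 36))*(1/7920) = (10*12*31)*(1/7920) = 3720*(1/7920) = 31/66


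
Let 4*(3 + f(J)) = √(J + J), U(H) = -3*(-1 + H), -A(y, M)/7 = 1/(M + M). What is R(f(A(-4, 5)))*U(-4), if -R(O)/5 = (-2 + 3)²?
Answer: -75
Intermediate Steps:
A(y, M) = -7/(2*M) (A(y, M) = -7/(M + M) = -7*1/(2*M) = -7/(2*M))
U(H) = 3 - 3*H
f(J) = -3 + √2*√J/4 (f(J) = -3 + √(J + J)/4 = -3 + √(2*J)/4 = -3 + (√2*√J)/4 = -3 + √2*√J/4)
R(O) = -5 (R(O) = -5*(-2 + 3)² = -5*1² = -5*1 = -5)
R(f(A(-4, 5)))*U(-4) = -5*(3 - 3*(-4)) = -5*(3 + 12) = -5*15 = -75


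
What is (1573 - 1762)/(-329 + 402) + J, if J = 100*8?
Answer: 58211/73 ≈ 797.41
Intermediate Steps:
J = 800
(1573 - 1762)/(-329 + 402) + J = (1573 - 1762)/(-329 + 402) + 800 = -189/73 + 800 = 58211/73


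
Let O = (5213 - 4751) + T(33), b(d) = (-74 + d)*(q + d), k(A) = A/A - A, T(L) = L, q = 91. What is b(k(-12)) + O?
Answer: -5849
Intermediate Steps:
k(A) = 1 - A
b(d) = (-74 + d)*(91 + d)
O = 495 (O = (5213 - 4751) + 33 = 462 + 33 = 495)
b(k(-12)) + O = (-6734 + (1 - 1*(-12))² + 17*(1 - 1*(-12))) + 495 = (-6734 + (1 + 12)² + 17*(1 + 12)) + 495 = (-6734 + 13² + 17*13) + 495 = (-6734 + 169 + 221) + 495 = -6344 + 495 = -5849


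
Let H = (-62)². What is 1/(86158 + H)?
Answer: 1/90002 ≈ 1.1111e-5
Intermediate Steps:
H = 3844
1/(86158 + H) = 1/(86158 + 3844) = 1/90002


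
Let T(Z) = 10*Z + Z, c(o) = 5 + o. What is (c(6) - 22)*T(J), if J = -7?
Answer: 847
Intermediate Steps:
T(Z) = 11*Z
(c(6) - 22)*T(J) = ((5 + 6) - 22)*(11*(-7)) = (11 - 22)*(-77) = -11*(-77) = 847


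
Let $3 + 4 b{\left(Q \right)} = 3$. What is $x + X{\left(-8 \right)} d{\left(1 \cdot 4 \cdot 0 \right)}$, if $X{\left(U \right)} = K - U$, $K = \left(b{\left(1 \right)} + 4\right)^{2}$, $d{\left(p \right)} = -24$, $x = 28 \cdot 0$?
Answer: $-576$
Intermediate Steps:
$b{\left(Q \right)} = 0$ ($b{\left(Q \right)} = - \frac{3}{4} + \frac{1}{4} \cdot 3 = - \frac{3}{4} + \frac{3}{4} = 0$)
$x = 0$
$K = 16$ ($K = \left(0 + 4\right)^{2} = 4^{2} = 16$)
$X{\left(U \right)} = 16 - U$
$x + X{\left(-8 \right)} d{\left(1 \cdot 4 \cdot 0 \right)} = 0 + \left(16 - -8\right) \left(-24\right) = 0 + \left(16 + 8\right) \left(-24\right) = 0 + 24 \left(-24\right) = 0 - 576 = -576$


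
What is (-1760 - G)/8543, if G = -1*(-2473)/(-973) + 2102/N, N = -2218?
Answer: -1895375140/9218383951 ≈ -0.20561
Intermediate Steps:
G = -3765180/1079057 (G = -1*(-2473)/(-973) + 2102/(-2218) = 2473*(-1/973) + 2102*(-1/2218) = -2473/973 - 1051/1109 = -3765180/1079057 ≈ -3.4893)
(-1760 - G)/8543 = (-1760 - 1*(-3765180/1079057))/8543 = (-1760 + 3765180/1079057)*(1/8543) = -1895375140/1079057*1/8543 = -1895375140/9218383951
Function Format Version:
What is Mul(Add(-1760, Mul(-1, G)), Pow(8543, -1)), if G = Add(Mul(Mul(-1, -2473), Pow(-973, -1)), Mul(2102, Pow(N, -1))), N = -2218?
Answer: Rational(-1895375140, 9218383951) ≈ -0.20561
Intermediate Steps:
G = Rational(-3765180, 1079057) (G = Add(Mul(Mul(-1, -2473), Pow(-973, -1)), Mul(2102, Pow(-2218, -1))) = Add(Mul(2473, Rational(-1, 973)), Mul(2102, Rational(-1, 2218))) = Add(Rational(-2473, 973), Rational(-1051, 1109)) = Rational(-3765180, 1079057) ≈ -3.4893)
Mul(Add(-1760, Mul(-1, G)), Pow(8543, -1)) = Mul(Add(-1760, Mul(-1, Rational(-3765180, 1079057))), Pow(8543, -1)) = Mul(Add(-1760, Rational(3765180, 1079057)), Rational(1, 8543)) = Mul(Rational(-1895375140, 1079057), Rational(1, 8543)) = Rational(-1895375140, 9218383951)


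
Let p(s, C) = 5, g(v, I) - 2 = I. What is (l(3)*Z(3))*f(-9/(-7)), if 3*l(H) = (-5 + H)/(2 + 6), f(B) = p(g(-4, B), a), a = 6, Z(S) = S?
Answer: -5/4 ≈ -1.2500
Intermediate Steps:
g(v, I) = 2 + I
f(B) = 5
l(H) = -5/24 + H/24 (l(H) = ((-5 + H)/(2 + 6))/3 = ((-5 + H)/8)/3 = ((-5 + H)*(⅛))/3 = (-5/8 + H/8)/3 = -5/24 + H/24)
(l(3)*Z(3))*f(-9/(-7)) = ((-5/24 + (1/24)*3)*3)*5 = ((-5/24 + ⅛)*3)*5 = -1/12*3*5 = -¼*5 = -5/4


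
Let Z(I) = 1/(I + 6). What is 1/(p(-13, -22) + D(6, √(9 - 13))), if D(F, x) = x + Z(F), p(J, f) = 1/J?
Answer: 156/97345 - 48672*I/97345 ≈ 0.0016025 - 0.49999*I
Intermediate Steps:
Z(I) = 1/(6 + I)
D(F, x) = x + 1/(6 + F)
1/(p(-13, -22) + D(6, √(9 - 13))) = 1/(1/(-13) + (1 + √(9 - 13)*(6 + 6))/(6 + 6)) = 1/(-1/13 + (1 + √(-4)*12)/12) = 1/(-1/13 + (1 + (2*I)*12)/12) = 1/(-1/13 + (1 + 24*I)/12) = 1/(-1/13 + (1/12 + 2*I)) = 1/(1/156 + 2*I) = 24336*(1/156 - 2*I)/97345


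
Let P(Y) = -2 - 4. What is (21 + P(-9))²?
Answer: 225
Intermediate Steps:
P(Y) = -6
(21 + P(-9))² = (21 - 6)² = 15² = 225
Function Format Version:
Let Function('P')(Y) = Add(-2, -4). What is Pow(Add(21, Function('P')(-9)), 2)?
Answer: 225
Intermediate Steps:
Function('P')(Y) = -6
Pow(Add(21, Function('P')(-9)), 2) = Pow(Add(21, -6), 2) = Pow(15, 2) = 225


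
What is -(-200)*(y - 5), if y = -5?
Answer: -2000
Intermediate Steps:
-(-200)*(y - 5) = -(-200)*(-5 - 5) = -(-200)*(-10) = -50*40 = -2000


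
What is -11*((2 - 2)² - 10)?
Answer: 110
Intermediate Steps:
-11*((2 - 2)² - 10) = -11*(0² - 10) = -11*(0 - 10) = -11*(-10) = 110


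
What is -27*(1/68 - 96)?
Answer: 176229/68 ≈ 2591.6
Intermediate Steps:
-27*(1/68 - 96) = -27*(-6527/68) = 176229/68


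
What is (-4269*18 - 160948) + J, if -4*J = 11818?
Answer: -481489/2 ≈ -2.4074e+5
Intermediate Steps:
J = -5909/2 (J = -¼*11818 = -5909/2 ≈ -2954.5)
(-4269*18 - 160948) + J = (-4269*18 - 160948) - 5909/2 = (-76842 - 160948) - 5909/2 = -237790 - 5909/2 = -481489/2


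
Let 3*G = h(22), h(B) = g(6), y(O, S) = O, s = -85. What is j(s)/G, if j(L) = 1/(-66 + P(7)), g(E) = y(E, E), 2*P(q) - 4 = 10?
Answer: -1/118 ≈ -0.0084746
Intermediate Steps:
P(q) = 7 (P(q) = 2 + (1/2)*10 = 2 + 5 = 7)
g(E) = E
h(B) = 6
G = 2 (G = (1/3)*6 = 2)
j(L) = -1/59 (j(L) = 1/(-66 + 7) = 1/(-59) = -1/59)
j(s)/G = -1/59/2 = -1/59*1/2 = -1/118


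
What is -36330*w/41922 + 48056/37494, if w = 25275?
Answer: -956291779913/43661763 ≈ -21902.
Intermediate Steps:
-36330*w/41922 + 48056/37494 = -36330/(41922/25275) + 48056/37494 = -36330/(41922*(1/25275)) + 48056*(1/37494) = -36330/13974/8425 + 24028/18747 = -36330*8425/13974 + 24028/18747 = -51013375/2329 + 24028/18747 = -956291779913/43661763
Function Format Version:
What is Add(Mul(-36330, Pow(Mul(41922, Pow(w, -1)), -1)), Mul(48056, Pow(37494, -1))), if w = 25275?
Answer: Rational(-956291779913, 43661763) ≈ -21902.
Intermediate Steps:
Add(Mul(-36330, Pow(Mul(41922, Pow(w, -1)), -1)), Mul(48056, Pow(37494, -1))) = Add(Mul(-36330, Pow(Mul(41922, Pow(25275, -1)), -1)), Mul(48056, Pow(37494, -1))) = Add(Mul(-36330, Pow(Mul(41922, Rational(1, 25275)), -1)), Mul(48056, Rational(1, 37494))) = Add(Mul(-36330, Pow(Rational(13974, 8425), -1)), Rational(24028, 18747)) = Add(Mul(-36330, Rational(8425, 13974)), Rational(24028, 18747)) = Add(Rational(-51013375, 2329), Rational(24028, 18747)) = Rational(-956291779913, 43661763)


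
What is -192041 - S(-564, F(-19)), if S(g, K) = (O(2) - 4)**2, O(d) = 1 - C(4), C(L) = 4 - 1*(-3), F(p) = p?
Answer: -192141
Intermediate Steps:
C(L) = 7 (C(L) = 4 + 3 = 7)
O(d) = -6 (O(d) = 1 - 1*7 = 1 - 7 = -6)
S(g, K) = 100 (S(g, K) = (-6 - 4)**2 = (-10)**2 = 100)
-192041 - S(-564, F(-19)) = -192041 - 1*100 = -192041 - 100 = -192141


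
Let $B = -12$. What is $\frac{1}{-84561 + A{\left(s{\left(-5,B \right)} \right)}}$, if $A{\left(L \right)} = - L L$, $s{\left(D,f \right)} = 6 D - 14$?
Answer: $- \frac{1}{86497} \approx -1.1561 \cdot 10^{-5}$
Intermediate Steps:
$s{\left(D,f \right)} = -14 + 6 D$
$A{\left(L \right)} = - L^{2}$
$\frac{1}{-84561 + A{\left(s{\left(-5,B \right)} \right)}} = \frac{1}{-84561 - \left(-14 + 6 \left(-5\right)\right)^{2}} = \frac{1}{-84561 - \left(-14 - 30\right)^{2}} = \frac{1}{-84561 - \left(-44\right)^{2}} = \frac{1}{-84561 - 1936} = \frac{1}{-86497} = - \frac{1}{86497}$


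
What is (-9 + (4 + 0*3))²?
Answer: 25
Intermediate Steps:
(-9 + (4 + 0*3))² = (-9 + (4 + 0))² = (-9 + 4)² = (-5)² = 25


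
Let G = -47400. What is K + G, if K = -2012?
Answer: -49412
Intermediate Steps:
K + G = -2012 - 47400 = -49412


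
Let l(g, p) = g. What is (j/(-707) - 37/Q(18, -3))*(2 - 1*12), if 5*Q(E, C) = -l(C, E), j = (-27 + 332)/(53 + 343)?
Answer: 86326225/139986 ≈ 616.68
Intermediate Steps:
j = 305/396 ≈ 0.77020
Q(E, C) = -C/5 (Q(E, C) = (-C)/5 = -C/5)
(j/(-707) - 37/Q(18, -3))*(2 - 1*12) = ((305/396)/(-707) - 37/((-⅕*(-3))))*(2 - 1*12) = ((305/396)*(-1/707) - 37/⅗)*(2 - 12) = (-305/279972 - 37*5/3)*(-10) = (-305/279972 - 185/3)*(-10) = -17265245/279972*(-10) = 86326225/139986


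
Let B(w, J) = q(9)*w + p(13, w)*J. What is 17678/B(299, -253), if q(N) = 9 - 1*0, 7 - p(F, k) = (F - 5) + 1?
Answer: 17678/3197 ≈ 5.5296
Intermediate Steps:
p(F, k) = 11 - F (p(F, k) = 7 - ((F - 5) + 1) = 7 - ((-5 + F) + 1) = 7 - (-4 + F) = 7 + (4 - F) = 11 - F)
q(N) = 9 (q(N) = 9 + 0 = 9)
B(w, J) = -2*J + 9*w (B(w, J) = 9*w + (11 - 1*13)*J = 9*w + (11 - 13)*J = 9*w - 2*J = -2*J + 9*w)
17678/B(299, -253) = 17678/(-2*(-253) + 9*299) = 17678/(506 + 2691) = 17678/3197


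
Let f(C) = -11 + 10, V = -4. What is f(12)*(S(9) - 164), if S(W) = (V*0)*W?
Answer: 164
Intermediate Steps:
S(W) = 0 (S(W) = (-4*0)*W = 0*W = 0)
f(C) = -1
f(12)*(S(9) - 164) = -(0 - 164) = -1*(-164) = 164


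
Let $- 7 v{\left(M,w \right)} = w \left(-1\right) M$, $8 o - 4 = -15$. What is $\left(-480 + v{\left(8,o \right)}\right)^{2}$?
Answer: $\frac{11363641}{49} \approx 2.3191 \cdot 10^{5}$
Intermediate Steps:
$o = - \frac{11}{8}$ ($o = \frac{1}{2} + \frac{1}{8} \left(-15\right) = \frac{1}{2} - \frac{15}{8} = - \frac{11}{8} \approx -1.375$)
$v{\left(M,w \right)} = \frac{M w}{7}$ ($v{\left(M,w \right)} = - \frac{w \left(-1\right) M}{7} = - \frac{- w M}{7} = - \frac{\left(-1\right) M w}{7} = \frac{M w}{7}$)
$\left(-480 + v{\left(8,o \right)}\right)^{2} = \left(-480 + \frac{1}{7} \cdot 8 \left(- \frac{11}{8}\right)\right)^{2} = \left(-480 - \frac{11}{7}\right)^{2} = \left(- \frac{3371}{7}\right)^{2} = \frac{11363641}{49}$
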